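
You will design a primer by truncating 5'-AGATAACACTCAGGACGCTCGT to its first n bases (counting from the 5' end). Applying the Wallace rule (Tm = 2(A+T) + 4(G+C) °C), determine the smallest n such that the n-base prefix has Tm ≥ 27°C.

First 10 bases: AGATAACACT → Tm = 26°C (< 27°C)
First 11 bases: AGATAACACTC → Tm = 30°C (≥ 27°C)
Each additional base adds 2°C (A/T) or 4°C (G/C), so Tm is non-decreasing in n; n = 11 is the first length to reach 27°C.

n = 11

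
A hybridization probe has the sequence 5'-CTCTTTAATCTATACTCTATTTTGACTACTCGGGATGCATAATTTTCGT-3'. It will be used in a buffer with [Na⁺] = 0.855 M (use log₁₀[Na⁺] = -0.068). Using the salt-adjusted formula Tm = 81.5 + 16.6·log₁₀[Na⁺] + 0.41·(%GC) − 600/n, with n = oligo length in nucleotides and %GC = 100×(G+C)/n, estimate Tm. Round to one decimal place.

Length n = 49. T=22, C=10, G=6, A=11
G+C = 16, so %GC = 16/49 × 100 = 32.653%
Salt term: 16.6 × (-0.068) = -1.129
GC term: 0.41 × 32.653 = 13.388; length term: −600/49 = −12.245
Tm = 81.5 + (-1.129) + 13.388 − 12.245 = 81.514 → 81.5°C

81.5°C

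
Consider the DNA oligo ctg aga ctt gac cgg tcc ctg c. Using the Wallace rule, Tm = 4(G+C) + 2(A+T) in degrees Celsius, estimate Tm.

72°C

Scanning the sequence gives T=5, G=6, A=3, C=8.
So N_AT = 8 and N_GC = 14.
Tm = 2×8 + 4×14 = 72°C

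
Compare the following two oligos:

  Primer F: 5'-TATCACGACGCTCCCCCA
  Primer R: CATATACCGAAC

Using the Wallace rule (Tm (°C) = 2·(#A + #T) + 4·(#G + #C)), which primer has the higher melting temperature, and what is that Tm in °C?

Primer F, 58°C

Primer F: A+T=7, G+C=11 → Tm = 2(7)+4(11) = 58°C
Primer R: A+T=7, G+C=5 → Tm = 2(7)+4(5) = 34°C
58°C vs 34°C → primer F is higher.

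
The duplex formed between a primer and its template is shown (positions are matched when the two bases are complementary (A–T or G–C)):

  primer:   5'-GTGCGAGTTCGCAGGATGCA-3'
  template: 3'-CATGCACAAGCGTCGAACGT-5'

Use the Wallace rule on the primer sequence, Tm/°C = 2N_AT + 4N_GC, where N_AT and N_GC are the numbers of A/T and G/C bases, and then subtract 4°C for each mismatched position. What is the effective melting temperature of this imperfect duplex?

48°C

Primer base counts: A=4, T=4, G=8, C=4 → A+T=8, G+C=12
Perfect-match Tm = 2(8) + 4(12) = 16 + 48 = 64°C
Mismatches (positions where the bases are not complementary): 4 (at positions 3, 6, 15, 16)
Effective Tm = 64 − 4×4 = 64 − 16 = 48°C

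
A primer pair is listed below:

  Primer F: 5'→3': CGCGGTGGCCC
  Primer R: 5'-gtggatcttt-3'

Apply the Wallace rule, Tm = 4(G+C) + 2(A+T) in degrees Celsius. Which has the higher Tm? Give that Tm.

Primer F, 42°C

Primer F: A+T=1, G+C=10 → Tm = 2(1)+4(10) = 42°C
Primer R: A+T=6, G+C=4 → Tm = 2(6)+4(4) = 28°C
42°C vs 28°C → primer F is higher.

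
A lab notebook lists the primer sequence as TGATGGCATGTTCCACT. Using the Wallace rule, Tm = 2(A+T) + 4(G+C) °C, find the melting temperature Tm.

50°C

T=6, G=4, A=3, C=4
AT pairs contribute 9, GC pairs contribute 8.
Tm = 2×9 + 4×8 = 50°C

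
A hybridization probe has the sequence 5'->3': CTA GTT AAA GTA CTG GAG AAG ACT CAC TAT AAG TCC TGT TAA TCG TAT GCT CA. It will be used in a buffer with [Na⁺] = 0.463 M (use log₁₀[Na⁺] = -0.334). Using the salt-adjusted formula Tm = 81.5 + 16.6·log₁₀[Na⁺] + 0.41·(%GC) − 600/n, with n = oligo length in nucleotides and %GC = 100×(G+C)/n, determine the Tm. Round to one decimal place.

Length n = 53. Scanning the sequence gives C=10, T=16, A=17, G=10.
G+C = 20, so %GC = 20/53 × 100 = 37.736%
Salt term: 16.6 × (-0.334) = -5.544
GC term: 0.41 × 37.736 = 15.472; length term: −600/53 = −11.321
Tm = 81.5 + (-5.544) + 15.472 − 11.321 = 80.107 → 80.1°C

80.1°C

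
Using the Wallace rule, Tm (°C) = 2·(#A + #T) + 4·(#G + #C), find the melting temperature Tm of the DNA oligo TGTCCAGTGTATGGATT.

Scanning the sequence gives A=3, G=5, C=2, T=7.
So N_AT = 10 and N_GC = 7.
Tm = 2(10) + 4(7) = 20 + 28 = 48°C

48°C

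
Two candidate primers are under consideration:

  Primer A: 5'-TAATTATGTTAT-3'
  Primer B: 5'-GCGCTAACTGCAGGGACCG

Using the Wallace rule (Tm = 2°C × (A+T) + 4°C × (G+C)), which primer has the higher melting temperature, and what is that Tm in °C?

Primer A: A+T=11, G+C=1 → Tm = 2(11)+4(1) = 26°C
Primer B: A+T=6, G+C=13 → Tm = 2(6)+4(13) = 64°C
26°C vs 64°C → primer B is higher.

Primer B, 64°C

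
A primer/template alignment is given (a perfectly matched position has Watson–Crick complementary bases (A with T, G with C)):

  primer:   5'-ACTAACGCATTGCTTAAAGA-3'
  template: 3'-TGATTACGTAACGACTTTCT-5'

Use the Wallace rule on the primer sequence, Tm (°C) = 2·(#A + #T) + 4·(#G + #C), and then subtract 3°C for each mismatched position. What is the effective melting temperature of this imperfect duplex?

48°C

Primer base counts: A=8, T=5, G=3, C=4 → A+T=13, G+C=7
Perfect-match Tm = 2(13) + 4(7) = 26 + 28 = 54°C
Mismatches (positions where the bases are not complementary): 2 (at positions 6, 15)
Effective Tm = 54 − 2×3 = 54 − 6 = 48°C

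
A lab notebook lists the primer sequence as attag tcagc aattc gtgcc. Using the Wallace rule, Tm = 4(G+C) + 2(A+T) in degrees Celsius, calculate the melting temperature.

58°C

Base counts: A=5, C=5, T=6, G=4
AT pairs contribute 11, GC pairs contribute 9.
Tm = 2×11 + 4×9 = 58°C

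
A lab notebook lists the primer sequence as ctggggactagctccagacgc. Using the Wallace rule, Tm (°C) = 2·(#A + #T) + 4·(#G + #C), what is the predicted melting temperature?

Counting bases: T=3, A=4, G=7, C=7
So N_AT = 7 and N_GC = 14.
Tm = 4·14 + 2·7 = 56 + 14 = 70°C

70°C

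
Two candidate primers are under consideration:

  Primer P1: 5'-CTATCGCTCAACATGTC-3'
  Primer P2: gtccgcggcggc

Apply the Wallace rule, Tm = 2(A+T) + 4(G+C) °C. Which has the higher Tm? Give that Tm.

Primer P1: A+T=9, G+C=8 → Tm = 2(9)+4(8) = 50°C
Primer P2: A+T=1, G+C=11 → Tm = 2(1)+4(11) = 46°C
50°C vs 46°C → primer P1 is higher.

Primer P1, 50°C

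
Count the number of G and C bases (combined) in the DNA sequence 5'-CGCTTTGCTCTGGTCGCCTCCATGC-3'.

16

Scanning the sequence gives C=10, T=8, A=1, G=6.
Total G or C: 6 + 10 = 16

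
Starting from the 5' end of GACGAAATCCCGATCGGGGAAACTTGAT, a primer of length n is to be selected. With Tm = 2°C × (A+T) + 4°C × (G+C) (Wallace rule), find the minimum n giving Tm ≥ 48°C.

First 15 bases: GACGAAATCCCGATC → Tm = 46°C (< 48°C)
First 16 bases: GACGAAATCCCGATCG → Tm = 50°C (≥ 48°C)
Since every base adds ≥2°C, Tm only increases with n, so the threshold is first crossed at n = 16.

n = 16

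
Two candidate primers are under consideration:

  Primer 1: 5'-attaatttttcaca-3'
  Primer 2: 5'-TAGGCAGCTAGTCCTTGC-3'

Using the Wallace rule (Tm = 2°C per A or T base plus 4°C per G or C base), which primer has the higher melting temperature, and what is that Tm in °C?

Primer 1: A+T=12, G+C=2 → Tm = 2(12)+4(2) = 32°C
Primer 2: A+T=8, G+C=10 → Tm = 2(8)+4(10) = 56°C
32°C vs 56°C → primer 2 is higher.

Primer 2, 56°C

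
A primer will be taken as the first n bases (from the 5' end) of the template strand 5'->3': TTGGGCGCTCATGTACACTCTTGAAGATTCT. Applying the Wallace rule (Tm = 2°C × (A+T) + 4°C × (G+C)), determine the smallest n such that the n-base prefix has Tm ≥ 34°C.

First 9 bases: TTGGGCGCT → Tm = 30°C (< 34°C)
First 10 bases: TTGGGCGCTC → Tm = 34°C (≥ 34°C)
Each additional base adds 2°C (A/T) or 4°C (G/C), so Tm is non-decreasing in n; n = 10 is the first length to reach 34°C.

n = 10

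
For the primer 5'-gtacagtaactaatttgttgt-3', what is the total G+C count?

Counting bases: T=9, A=6, C=2, G=4
Total G or C: 4 + 2 = 6

6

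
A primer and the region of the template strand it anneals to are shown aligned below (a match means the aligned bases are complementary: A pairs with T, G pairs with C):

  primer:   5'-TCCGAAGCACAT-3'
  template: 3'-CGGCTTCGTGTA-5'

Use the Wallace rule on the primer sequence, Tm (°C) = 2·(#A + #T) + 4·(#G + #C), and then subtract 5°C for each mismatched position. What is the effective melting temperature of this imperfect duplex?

31°C

Primer base counts: A=4, T=2, G=2, C=4 → A+T=6, G+C=6
Perfect-match Tm = 2(6) + 4(6) = 12 + 24 = 36°C
Mismatches (positions where the bases are not complementary): 1 (at position 1)
Effective Tm = 36 − 1×5 = 36 − 5 = 31°C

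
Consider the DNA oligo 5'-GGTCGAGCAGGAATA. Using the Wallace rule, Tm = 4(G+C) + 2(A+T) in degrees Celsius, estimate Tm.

46°C

Counting bases: T=2, G=6, A=5, C=2
AT pairs contribute 7, GC pairs contribute 8.
Tm = 2(7) + 4(8) = 14 + 32 = 46°C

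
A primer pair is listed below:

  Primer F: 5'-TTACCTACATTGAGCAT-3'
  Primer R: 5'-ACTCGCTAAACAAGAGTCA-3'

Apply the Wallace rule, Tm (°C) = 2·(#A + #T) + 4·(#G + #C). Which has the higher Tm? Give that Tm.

Primer R, 54°C

Primer F: A+T=11, G+C=6 → Tm = 2(11)+4(6) = 46°C
Primer R: A+T=11, G+C=8 → Tm = 2(11)+4(8) = 54°C
46°C vs 54°C → primer R is higher.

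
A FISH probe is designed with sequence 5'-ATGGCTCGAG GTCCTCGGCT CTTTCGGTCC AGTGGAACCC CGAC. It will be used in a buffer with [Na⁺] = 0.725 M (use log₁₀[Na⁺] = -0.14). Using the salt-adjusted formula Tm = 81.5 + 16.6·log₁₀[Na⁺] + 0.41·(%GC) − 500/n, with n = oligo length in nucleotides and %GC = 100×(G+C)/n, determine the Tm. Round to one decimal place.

Length n = 44. A=6, G=13, T=10, C=15
G+C = 28, so %GC = 28/44 × 100 = 63.636%
Salt term: 16.6 × (-0.14) = -2.324
GC term: 0.41 × 63.636 = 26.091; length term: −500/44 = −11.364
Tm = 81.5 + (-2.324) + 26.091 − 11.364 = 93.903 → 93.9°C

93.9°C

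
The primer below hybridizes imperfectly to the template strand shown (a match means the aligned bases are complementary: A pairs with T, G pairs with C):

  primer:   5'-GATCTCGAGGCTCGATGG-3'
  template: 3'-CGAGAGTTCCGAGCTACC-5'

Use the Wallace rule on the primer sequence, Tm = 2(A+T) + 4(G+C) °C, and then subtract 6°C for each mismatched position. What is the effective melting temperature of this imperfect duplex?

Primer base counts: A=3, T=4, G=7, C=4 → A+T=7, G+C=11
Perfect-match Tm = 2(7) + 4(11) = 14 + 44 = 58°C
Mismatches (positions where the bases are not complementary): 2 (at positions 2, 7)
Effective Tm = 58 − 2×6 = 58 − 12 = 46°C

46°C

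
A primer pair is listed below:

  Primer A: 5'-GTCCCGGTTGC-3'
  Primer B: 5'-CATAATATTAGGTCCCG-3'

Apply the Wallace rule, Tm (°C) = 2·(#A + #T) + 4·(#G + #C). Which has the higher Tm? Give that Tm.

Primer A: A+T=3, G+C=8 → Tm = 2(3)+4(8) = 38°C
Primer B: A+T=10, G+C=7 → Tm = 2(10)+4(7) = 48°C
38°C vs 48°C → primer B is higher.

Primer B, 48°C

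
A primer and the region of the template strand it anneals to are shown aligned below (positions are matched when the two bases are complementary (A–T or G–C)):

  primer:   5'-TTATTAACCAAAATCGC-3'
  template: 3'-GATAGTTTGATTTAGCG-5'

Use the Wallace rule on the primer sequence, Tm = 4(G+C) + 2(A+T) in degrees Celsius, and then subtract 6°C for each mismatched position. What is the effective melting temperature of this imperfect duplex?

Primer base counts: A=7, T=5, G=1, C=4 → A+T=12, G+C=5
Perfect-match Tm = 2(12) + 4(5) = 24 + 20 = 44°C
Mismatches (positions where the bases are not complementary): 4 (at positions 1, 5, 8, 10)
Effective Tm = 44 − 4×6 = 44 − 24 = 20°C

20°C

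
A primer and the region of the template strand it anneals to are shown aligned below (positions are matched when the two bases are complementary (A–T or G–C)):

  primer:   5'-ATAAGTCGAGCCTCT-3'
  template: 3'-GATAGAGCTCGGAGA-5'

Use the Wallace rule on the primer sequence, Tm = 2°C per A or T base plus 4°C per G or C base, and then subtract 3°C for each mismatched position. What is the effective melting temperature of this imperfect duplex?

Primer base counts: A=4, T=4, G=3, C=4 → A+T=8, G+C=7
Perfect-match Tm = 2(8) + 4(7) = 16 + 28 = 44°C
Mismatches (positions where the bases are not complementary): 3 (at positions 1, 4, 5)
Effective Tm = 44 − 3×3 = 44 − 9 = 35°C

35°C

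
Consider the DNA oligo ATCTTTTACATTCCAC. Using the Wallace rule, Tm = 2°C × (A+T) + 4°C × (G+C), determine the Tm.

Counting bases: T=7, G=0, C=5, A=4
So N_AT = 11 and N_GC = 5.
Tm = 2×11 + 4×5 = 42°C

42°C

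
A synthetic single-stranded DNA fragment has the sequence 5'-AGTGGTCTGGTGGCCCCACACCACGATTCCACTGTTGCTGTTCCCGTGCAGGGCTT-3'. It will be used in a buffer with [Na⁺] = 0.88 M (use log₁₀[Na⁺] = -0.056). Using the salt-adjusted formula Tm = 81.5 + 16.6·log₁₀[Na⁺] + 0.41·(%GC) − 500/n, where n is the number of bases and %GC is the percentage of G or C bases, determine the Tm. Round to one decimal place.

Length n = 56. G=16, T=15, C=18, A=7
G+C = 34, so %GC = 34/56 × 100 = 60.714%
Salt term: 16.6 × (-0.056) = -0.93
GC term: 0.41 × 60.714 = 24.893; length term: −500/56 = −8.929
Tm = 81.5 + (-0.93) + 24.893 − 8.929 = 96.534 → 96.5°C

96.5°C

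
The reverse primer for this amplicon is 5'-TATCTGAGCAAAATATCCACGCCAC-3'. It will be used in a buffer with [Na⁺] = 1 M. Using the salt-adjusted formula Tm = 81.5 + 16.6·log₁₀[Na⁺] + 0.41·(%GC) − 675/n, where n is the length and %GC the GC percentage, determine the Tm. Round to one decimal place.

Length n = 25. G=3, C=8, A=9, T=5
G+C = 11, so %GC = 11/25 × 100 = 44%
Salt term: 16.6 × (0) = 0
GC term: 0.41 × 44 = 18.04; length term: −675/25 = −27
Tm = 81.5 + (0) + 18.04 − 27 = 72.54 → 72.5°C

72.5°C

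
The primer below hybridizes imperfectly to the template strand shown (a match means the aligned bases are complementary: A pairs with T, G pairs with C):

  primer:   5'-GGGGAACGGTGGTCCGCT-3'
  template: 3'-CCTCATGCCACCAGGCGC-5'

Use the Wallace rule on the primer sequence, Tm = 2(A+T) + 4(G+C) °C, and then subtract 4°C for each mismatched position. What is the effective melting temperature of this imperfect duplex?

50°C

Primer base counts: A=2, T=3, G=9, C=4 → A+T=5, G+C=13
Perfect-match Tm = 2(5) + 4(13) = 10 + 52 = 62°C
Mismatches (positions where the bases are not complementary): 3 (at positions 3, 5, 18)
Effective Tm = 62 − 3×4 = 62 − 12 = 50°C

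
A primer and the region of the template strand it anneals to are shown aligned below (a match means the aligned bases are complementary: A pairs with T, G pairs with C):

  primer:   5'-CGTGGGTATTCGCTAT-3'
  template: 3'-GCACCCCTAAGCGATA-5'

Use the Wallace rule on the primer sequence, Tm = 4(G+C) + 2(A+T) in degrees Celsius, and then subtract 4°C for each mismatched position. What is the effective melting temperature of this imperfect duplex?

Primer base counts: A=2, T=6, G=5, C=3 → A+T=8, G+C=8
Perfect-match Tm = 2(8) + 4(8) = 16 + 32 = 48°C
Mismatches (positions where the bases are not complementary): 1 (at position 7)
Effective Tm = 48 − 1×4 = 48 − 4 = 44°C

44°C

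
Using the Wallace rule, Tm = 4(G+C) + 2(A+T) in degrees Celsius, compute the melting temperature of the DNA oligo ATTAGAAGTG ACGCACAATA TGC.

64°C

Base counts: G=5, C=4, A=9, T=5
A+T = 14, G+C = 9
Tm = 2(14) + 4(9) = 28 + 36 = 64°C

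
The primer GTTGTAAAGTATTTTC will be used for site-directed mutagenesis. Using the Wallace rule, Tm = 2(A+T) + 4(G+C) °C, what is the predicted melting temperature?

C=1, A=4, T=8, G=3
So N_AT = 12 and N_GC = 4.
Tm = 2(12) + 4(4) = 24 + 16 = 40°C

40°C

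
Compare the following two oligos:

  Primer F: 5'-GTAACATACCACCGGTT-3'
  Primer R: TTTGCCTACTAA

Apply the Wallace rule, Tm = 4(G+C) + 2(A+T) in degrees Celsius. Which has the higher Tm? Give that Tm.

Primer F, 50°C

Primer F: A+T=9, G+C=8 → Tm = 2(9)+4(8) = 50°C
Primer R: A+T=8, G+C=4 → Tm = 2(8)+4(4) = 32°C
50°C vs 32°C → primer F is higher.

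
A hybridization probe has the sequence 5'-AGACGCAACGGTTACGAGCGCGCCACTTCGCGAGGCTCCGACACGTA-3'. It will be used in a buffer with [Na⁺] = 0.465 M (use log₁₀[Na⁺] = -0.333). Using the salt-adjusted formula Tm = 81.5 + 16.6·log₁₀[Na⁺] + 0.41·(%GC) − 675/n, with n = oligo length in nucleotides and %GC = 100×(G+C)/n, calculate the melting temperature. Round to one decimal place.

Length n = 47. Base counts: A=11, T=6, C=16, G=14
G+C = 30, so %GC = 30/47 × 100 = 63.83%
Salt term: 16.6 × (-0.333) = -5.528
GC term: 0.41 × 63.83 = 26.17; length term: −675/47 = −14.362
Tm = 81.5 + (-5.528) + 26.17 − 14.362 = 87.78 → 87.8°C

87.8°C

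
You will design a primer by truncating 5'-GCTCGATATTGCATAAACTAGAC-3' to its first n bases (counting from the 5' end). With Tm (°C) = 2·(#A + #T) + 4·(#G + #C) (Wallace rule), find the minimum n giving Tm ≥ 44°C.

n = 16

First 15 bases: GCTCGATATTGCATA → Tm = 42°C (< 44°C)
First 16 bases: GCTCGATATTGCATAA → Tm = 44°C (≥ 44°C)
Each additional base adds 2°C (A/T) or 4°C (G/C), so Tm is non-decreasing in n; n = 16 is the first length to reach 44°C.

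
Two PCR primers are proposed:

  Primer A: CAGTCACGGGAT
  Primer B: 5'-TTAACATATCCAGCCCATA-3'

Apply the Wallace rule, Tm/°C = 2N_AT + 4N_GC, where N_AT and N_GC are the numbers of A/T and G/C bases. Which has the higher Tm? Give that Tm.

Primer A: A+T=5, G+C=7 → Tm = 2(5)+4(7) = 38°C
Primer B: A+T=12, G+C=7 → Tm = 2(12)+4(7) = 52°C
38°C vs 52°C → primer B is higher.

Primer B, 52°C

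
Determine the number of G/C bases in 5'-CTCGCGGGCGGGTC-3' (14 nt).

12

Base counts: A=0, T=2, C=5, G=7
Total G or C: 7 + 5 = 12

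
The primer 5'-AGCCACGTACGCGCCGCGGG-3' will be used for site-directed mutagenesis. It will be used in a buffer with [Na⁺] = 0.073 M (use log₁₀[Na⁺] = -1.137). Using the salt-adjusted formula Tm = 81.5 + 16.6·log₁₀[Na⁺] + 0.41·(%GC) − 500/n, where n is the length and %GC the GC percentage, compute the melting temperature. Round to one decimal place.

Length n = 20. Base counts: A=3, T=1, G=8, C=8
G+C = 16, so %GC = 16/20 × 100 = 80%
Salt term: 16.6 × (-1.137) = -18.874
GC term: 0.41 × 80 = 32.8; length term: −500/20 = −25
Tm = 81.5 + (-18.874) + 32.8 − 25 = 70.426 → 70.4°C

70.4°C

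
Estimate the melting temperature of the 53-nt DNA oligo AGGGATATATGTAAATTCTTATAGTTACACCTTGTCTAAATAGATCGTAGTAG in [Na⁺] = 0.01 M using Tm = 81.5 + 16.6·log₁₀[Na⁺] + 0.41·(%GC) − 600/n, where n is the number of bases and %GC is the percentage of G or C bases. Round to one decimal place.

49.4°C

Length n = 53. Counting bases: A=18, G=10, T=19, C=6
G+C = 16, so %GC = 16/53 × 100 = 30.189%
Salt term: 16.6 × (-2) = -33.2
GC term: 0.41 × 30.189 = 12.377; length term: −600/53 = −11.321
Tm = 81.5 + (-33.2) + 12.377 − 11.321 = 49.356 → 49.4°C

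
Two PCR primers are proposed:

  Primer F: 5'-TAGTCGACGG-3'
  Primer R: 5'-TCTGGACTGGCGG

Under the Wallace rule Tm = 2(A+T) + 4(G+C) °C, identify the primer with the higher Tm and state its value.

Primer F: A+T=4, G+C=6 → Tm = 2(4)+4(6) = 32°C
Primer R: A+T=4, G+C=9 → Tm = 2(4)+4(9) = 44°C
32°C vs 44°C → primer R is higher.

Primer R, 44°C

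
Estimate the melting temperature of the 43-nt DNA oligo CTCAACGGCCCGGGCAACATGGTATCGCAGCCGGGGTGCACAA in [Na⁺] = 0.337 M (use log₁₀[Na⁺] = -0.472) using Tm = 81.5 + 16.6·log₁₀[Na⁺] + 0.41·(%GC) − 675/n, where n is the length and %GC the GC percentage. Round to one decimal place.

Length n = 43. C=14, A=10, T=5, G=14
G+C = 28, so %GC = 28/43 × 100 = 65.116%
Salt term: 16.6 × (-0.472) = -7.835
GC term: 0.41 × 65.116 = 26.698; length term: −675/43 = −15.698
Tm = 81.5 + (-7.835) + 26.698 − 15.698 = 84.665 → 84.7°C

84.7°C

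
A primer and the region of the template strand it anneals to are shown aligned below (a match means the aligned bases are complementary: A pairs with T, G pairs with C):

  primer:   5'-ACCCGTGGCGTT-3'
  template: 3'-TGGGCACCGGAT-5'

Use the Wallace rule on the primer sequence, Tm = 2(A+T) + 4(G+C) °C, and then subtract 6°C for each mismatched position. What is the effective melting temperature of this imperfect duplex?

Primer base counts: A=1, T=3, G=4, C=4 → A+T=4, G+C=8
Perfect-match Tm = 2(4) + 4(8) = 8 + 32 = 40°C
Mismatches (positions where the bases are not complementary): 2 (at positions 10, 12)
Effective Tm = 40 − 2×6 = 40 − 12 = 28°C

28°C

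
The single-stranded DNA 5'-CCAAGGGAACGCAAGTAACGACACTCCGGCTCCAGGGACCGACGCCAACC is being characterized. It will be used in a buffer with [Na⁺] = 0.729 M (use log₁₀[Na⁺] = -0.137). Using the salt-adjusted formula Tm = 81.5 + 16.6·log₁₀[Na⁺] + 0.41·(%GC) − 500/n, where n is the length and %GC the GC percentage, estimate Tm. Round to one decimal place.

Length n = 50. Scanning the sequence gives T=3, C=19, A=15, G=13.
G+C = 32, so %GC = 32/50 × 100 = 64%
Salt term: 16.6 × (-0.137) = -2.274
GC term: 0.41 × 64 = 26.24; length term: −500/50 = −10
Tm = 81.5 + (-2.274) + 26.24 − 10 = 95.466 → 95.5°C

95.5°C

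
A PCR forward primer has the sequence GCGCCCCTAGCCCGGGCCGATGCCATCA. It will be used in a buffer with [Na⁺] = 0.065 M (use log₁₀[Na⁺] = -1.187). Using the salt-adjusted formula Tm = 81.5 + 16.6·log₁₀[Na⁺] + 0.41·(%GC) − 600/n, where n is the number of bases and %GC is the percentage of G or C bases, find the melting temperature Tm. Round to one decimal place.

71.1°C

Length n = 28. G=8, C=13, A=4, T=3
G+C = 21, so %GC = 21/28 × 100 = 75%
Salt term: 16.6 × (-1.187) = -19.704
GC term: 0.41 × 75 = 30.75; length term: −600/28 = −21.429
Tm = 81.5 + (-19.704) + 30.75 − 21.429 = 71.117 → 71.1°C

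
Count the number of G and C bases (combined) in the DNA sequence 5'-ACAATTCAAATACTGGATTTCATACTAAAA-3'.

T=9, A=14, G=2, C=5
G+C = 2 + 5 = 7

7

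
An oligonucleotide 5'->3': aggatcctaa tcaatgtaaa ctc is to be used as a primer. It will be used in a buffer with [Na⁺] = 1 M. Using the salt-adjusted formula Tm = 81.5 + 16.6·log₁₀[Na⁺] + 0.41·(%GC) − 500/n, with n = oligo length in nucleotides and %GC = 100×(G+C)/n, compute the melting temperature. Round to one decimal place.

Length n = 23. Scanning the sequence gives A=9, T=6, C=5, G=3.
G+C = 8, so %GC = 8/23 × 100 = 34.783%
Salt term: 16.6 × (0) = 0
GC term: 0.41 × 34.783 = 14.261; length term: −500/23 = −21.739
Tm = 81.5 + (0) + 14.261 − 21.739 = 74.022 → 74.0°C

74.0°C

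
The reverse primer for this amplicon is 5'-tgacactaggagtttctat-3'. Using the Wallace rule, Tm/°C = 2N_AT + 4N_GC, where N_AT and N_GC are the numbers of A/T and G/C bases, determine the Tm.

Counting bases: C=3, A=5, T=7, G=4
So N_AT = 12 and N_GC = 7.
Tm = 2×12 + 4×7 = 52°C

52°C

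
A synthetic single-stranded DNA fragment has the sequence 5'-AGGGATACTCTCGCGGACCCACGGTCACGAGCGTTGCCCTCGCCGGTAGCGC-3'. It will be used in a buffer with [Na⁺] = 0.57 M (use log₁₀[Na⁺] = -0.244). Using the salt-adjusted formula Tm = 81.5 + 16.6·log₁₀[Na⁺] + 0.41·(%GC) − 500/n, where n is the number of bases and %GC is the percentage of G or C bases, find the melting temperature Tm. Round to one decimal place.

Length n = 52. Scanning the sequence gives G=17, A=8, T=8, C=19.
G+C = 36, so %GC = 36/52 × 100 = 69.231%
Salt term: 16.6 × (-0.244) = -4.05
GC term: 0.41 × 69.231 = 28.385; length term: −500/52 = −9.615
Tm = 81.5 + (-4.05) + 28.385 − 9.615 = 96.22 → 96.2°C

96.2°C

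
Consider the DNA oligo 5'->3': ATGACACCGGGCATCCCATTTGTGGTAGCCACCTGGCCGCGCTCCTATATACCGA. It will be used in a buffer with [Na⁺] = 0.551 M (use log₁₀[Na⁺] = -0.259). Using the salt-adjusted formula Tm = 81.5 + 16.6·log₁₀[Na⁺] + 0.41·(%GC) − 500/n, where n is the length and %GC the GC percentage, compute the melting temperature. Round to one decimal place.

92.0°C

Length n = 55. Base counts: G=13, T=12, C=19, A=11
G+C = 32, so %GC = 32/55 × 100 = 58.182%
Salt term: 16.6 × (-0.259) = -4.299
GC term: 0.41 × 58.182 = 23.855; length term: −500/55 = −9.091
Tm = 81.5 + (-4.299) + 23.855 − 9.091 = 91.965 → 92.0°C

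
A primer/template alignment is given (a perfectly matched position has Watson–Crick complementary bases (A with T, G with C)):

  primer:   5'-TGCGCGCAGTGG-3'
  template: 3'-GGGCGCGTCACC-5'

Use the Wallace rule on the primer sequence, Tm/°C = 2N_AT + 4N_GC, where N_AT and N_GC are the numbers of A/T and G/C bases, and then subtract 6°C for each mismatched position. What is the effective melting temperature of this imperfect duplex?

Primer base counts: A=1, T=2, G=6, C=3 → A+T=3, G+C=9
Perfect-match Tm = 2(3) + 4(9) = 6 + 36 = 42°C
Mismatches (positions where the bases are not complementary): 2 (at positions 1, 2)
Effective Tm = 42 − 2×6 = 42 − 12 = 30°C

30°C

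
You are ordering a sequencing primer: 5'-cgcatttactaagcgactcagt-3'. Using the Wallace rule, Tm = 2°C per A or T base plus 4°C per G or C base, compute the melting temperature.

Base counts: C=6, G=4, T=6, A=6
So N_AT = 12 and N_GC = 10.
Tm = 4·10 + 2·12 = 40 + 24 = 64°C

64°C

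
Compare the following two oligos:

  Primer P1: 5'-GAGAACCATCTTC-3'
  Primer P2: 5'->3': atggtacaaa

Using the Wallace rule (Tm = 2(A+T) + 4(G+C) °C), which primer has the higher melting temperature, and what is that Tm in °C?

Primer P1: A+T=7, G+C=6 → Tm = 2(7)+4(6) = 38°C
Primer P2: A+T=7, G+C=3 → Tm = 2(7)+4(3) = 26°C
38°C vs 26°C → primer P1 is higher.

Primer P1, 38°C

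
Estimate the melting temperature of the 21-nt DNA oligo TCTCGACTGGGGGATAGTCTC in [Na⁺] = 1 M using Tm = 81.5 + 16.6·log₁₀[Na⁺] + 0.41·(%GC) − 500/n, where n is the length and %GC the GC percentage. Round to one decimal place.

81.1°C

Length n = 21. Base counts: A=3, C=5, T=6, G=7
G+C = 12, so %GC = 12/21 × 100 = 57.143%
Salt term: 16.6 × (0) = 0
GC term: 0.41 × 57.143 = 23.429; length term: −500/21 = −23.81
Tm = 81.5 + (0) + 23.429 − 23.81 = 81.119 → 81.1°C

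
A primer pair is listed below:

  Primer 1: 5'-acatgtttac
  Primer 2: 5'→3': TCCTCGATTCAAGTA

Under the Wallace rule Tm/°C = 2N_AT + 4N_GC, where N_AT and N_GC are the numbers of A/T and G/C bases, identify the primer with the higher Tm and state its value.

Primer 2, 42°C

Primer 1: A+T=7, G+C=3 → Tm = 2(7)+4(3) = 26°C
Primer 2: A+T=9, G+C=6 → Tm = 2(9)+4(6) = 42°C
26°C vs 42°C → primer 2 is higher.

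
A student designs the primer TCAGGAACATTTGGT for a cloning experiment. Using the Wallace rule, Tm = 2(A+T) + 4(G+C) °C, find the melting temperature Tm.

42°C

Scanning the sequence gives T=5, G=4, A=4, C=2.
A+T = 9, G+C = 6
Tm = 4·6 + 2·9 = 24 + 18 = 42°C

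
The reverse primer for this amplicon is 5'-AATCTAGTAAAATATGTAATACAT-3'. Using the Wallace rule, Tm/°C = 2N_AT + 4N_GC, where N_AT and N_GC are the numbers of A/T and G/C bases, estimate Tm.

Base counts: G=2, C=2, A=12, T=8
AT pairs contribute 20, GC pairs contribute 4.
Tm = 2(20) + 4(4) = 40 + 16 = 56°C

56°C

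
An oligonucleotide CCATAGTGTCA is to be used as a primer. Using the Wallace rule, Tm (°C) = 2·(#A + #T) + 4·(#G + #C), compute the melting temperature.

32°C

Scanning the sequence gives G=2, A=3, C=3, T=3.
A+T = 6, G+C = 5
Tm = 2(6) + 4(5) = 12 + 20 = 32°C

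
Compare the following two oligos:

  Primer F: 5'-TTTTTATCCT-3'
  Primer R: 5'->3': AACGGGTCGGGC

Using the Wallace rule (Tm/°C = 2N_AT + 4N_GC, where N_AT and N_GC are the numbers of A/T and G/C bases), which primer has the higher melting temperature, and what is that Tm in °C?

Primer R, 42°C

Primer F: A+T=8, G+C=2 → Tm = 2(8)+4(2) = 24°C
Primer R: A+T=3, G+C=9 → Tm = 2(3)+4(9) = 42°C
24°C vs 42°C → primer R is higher.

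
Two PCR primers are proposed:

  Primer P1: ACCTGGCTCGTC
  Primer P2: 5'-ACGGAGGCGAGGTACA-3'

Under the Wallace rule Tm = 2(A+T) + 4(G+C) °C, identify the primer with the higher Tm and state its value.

Primer P1: A+T=4, G+C=8 → Tm = 2(4)+4(8) = 40°C
Primer P2: A+T=6, G+C=10 → Tm = 2(6)+4(10) = 52°C
40°C vs 52°C → primer P2 is higher.

Primer P2, 52°C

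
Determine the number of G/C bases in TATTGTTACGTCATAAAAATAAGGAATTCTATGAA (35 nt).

Base counts: A=15, G=5, C=3, T=12
Total G or C: 5 + 3 = 8

8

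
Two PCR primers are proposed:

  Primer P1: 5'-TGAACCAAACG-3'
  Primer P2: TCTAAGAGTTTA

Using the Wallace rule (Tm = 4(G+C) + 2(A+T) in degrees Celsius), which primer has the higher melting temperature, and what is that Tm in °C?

Primer P1, 32°C

Primer P1: A+T=6, G+C=5 → Tm = 2(6)+4(5) = 32°C
Primer P2: A+T=9, G+C=3 → Tm = 2(9)+4(3) = 30°C
32°C vs 30°C → primer P1 is higher.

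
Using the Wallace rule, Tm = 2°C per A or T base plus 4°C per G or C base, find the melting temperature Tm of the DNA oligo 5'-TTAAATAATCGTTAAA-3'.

36°C

Counting bases: T=6, C=1, G=1, A=8
So N_AT = 14 and N_GC = 2.
Tm = 4·2 + 2·14 = 8 + 28 = 36°C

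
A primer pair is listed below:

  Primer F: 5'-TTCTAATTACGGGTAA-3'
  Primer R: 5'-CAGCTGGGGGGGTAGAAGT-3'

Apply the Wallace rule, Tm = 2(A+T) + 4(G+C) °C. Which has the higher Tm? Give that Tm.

Primer F: A+T=11, G+C=5 → Tm = 2(11)+4(5) = 42°C
Primer R: A+T=7, G+C=12 → Tm = 2(7)+4(12) = 62°C
42°C vs 62°C → primer R is higher.

Primer R, 62°C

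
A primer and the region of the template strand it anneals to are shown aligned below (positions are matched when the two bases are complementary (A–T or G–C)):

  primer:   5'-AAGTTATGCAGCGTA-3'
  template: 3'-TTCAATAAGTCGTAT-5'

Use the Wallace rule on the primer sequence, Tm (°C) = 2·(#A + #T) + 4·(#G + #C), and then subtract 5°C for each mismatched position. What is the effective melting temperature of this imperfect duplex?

Primer base counts: A=5, T=4, G=4, C=2 → A+T=9, G+C=6
Perfect-match Tm = 2(9) + 4(6) = 18 + 24 = 42°C
Mismatches (positions where the bases are not complementary): 2 (at positions 8, 13)
Effective Tm = 42 − 2×5 = 42 − 10 = 32°C

32°C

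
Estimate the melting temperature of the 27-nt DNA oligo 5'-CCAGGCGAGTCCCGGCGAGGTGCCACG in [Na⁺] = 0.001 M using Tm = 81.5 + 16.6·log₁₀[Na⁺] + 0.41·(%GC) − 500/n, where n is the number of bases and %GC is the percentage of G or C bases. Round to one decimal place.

45.1°C

Length n = 27. T=2, C=10, G=11, A=4
G+C = 21, so %GC = 21/27 × 100 = 77.778%
Salt term: 16.6 × (-3) = -49.8
GC term: 0.41 × 77.778 = 31.889; length term: −500/27 = −18.519
Tm = 81.5 + (-49.8) + 31.889 − 18.519 = 45.07 → 45.1°C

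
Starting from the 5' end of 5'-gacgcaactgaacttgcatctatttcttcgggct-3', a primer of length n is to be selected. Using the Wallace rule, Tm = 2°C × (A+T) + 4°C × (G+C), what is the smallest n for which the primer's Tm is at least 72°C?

First 25 bases: GACGCAACTGAACTTGCATCTATTT → Tm = 70°C (< 72°C)
First 26 bases: GACGCAACTGAACTTGCATCTATTTC → Tm = 74°C (≥ 72°C)
Each additional base adds 2°C (A/T) or 4°C (G/C), so Tm is non-decreasing in n; n = 26 is the first length to reach 72°C.

n = 26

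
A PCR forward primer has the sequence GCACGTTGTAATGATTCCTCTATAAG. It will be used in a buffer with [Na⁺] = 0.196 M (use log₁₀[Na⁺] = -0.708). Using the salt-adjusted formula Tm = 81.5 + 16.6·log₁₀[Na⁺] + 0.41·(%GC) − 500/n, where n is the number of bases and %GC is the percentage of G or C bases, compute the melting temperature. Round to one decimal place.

Length n = 26. Scanning the sequence gives A=7, G=5, T=9, C=5.
G+C = 10, so %GC = 10/26 × 100 = 38.462%
Salt term: 16.6 × (-0.708) = -11.753
GC term: 0.41 × 38.462 = 15.769; length term: −500/26 = −19.231
Tm = 81.5 + (-11.753) + 15.769 − 19.231 = 66.285 → 66.3°C

66.3°C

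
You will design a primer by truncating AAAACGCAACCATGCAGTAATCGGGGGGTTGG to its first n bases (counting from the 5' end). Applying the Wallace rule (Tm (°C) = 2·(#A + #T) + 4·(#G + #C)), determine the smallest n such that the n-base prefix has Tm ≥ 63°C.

First 22 bases: AAAACGCAACCATGCAGTAATC → Tm = 62°C (< 63°C)
First 23 bases: AAAACGCAACCATGCAGTAATCG → Tm = 66°C (≥ 63°C)
Since every base adds ≥2°C, Tm only increases with n, so the threshold is first crossed at n = 23.

n = 23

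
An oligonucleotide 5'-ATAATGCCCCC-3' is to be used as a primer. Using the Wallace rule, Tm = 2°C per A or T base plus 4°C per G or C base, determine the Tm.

Counting bases: T=2, C=5, A=3, G=1
A+T = 5, G+C = 6
Tm = 4·6 + 2·5 = 24 + 10 = 34°C

34°C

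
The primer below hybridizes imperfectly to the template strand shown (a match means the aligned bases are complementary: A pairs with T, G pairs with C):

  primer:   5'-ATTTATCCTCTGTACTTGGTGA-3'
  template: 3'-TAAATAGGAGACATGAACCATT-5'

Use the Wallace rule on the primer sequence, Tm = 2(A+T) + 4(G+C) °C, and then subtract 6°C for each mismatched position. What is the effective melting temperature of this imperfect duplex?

Primer base counts: A=4, T=10, G=4, C=4 → A+T=14, G+C=8
Perfect-match Tm = 2(14) + 4(8) = 28 + 32 = 60°C
Mismatches (positions where the bases are not complementary): 1 (at position 21)
Effective Tm = 60 − 1×6 = 60 − 6 = 54°C

54°C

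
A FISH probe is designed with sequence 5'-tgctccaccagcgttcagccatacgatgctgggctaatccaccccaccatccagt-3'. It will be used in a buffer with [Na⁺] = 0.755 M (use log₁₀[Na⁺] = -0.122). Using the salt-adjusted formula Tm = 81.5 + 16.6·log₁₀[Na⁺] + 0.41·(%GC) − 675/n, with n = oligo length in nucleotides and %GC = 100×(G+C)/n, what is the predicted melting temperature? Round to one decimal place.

91.1°C

Length n = 55. T=11, C=22, G=10, A=12
G+C = 32, so %GC = 32/55 × 100 = 58.182%
Salt term: 16.6 × (-0.122) = -2.025
GC term: 0.41 × 58.182 = 23.855; length term: −675/55 = −12.273
Tm = 81.5 + (-2.025) + 23.855 − 12.273 = 91.057 → 91.1°C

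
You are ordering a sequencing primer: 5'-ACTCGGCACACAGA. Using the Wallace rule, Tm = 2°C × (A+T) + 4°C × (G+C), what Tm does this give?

Counting bases: T=1, C=5, A=5, G=3
A+T = 6, G+C = 8
Tm = 4·8 + 2·6 = 32 + 12 = 44°C

44°C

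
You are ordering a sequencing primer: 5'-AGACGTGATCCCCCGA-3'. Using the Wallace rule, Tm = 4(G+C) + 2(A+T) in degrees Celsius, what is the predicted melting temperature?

52°C

Base counts: T=2, C=6, A=4, G=4
AT pairs contribute 6, GC pairs contribute 10.
Tm = 4·10 + 2·6 = 40 + 12 = 52°C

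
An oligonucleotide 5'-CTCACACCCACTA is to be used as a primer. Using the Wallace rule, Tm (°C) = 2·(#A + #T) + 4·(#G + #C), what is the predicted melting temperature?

Scanning the sequence gives T=2, A=4, C=7, G=0.
A+T = 6, G+C = 7
Tm = 2(6) + 4(7) = 12 + 28 = 40°C

40°C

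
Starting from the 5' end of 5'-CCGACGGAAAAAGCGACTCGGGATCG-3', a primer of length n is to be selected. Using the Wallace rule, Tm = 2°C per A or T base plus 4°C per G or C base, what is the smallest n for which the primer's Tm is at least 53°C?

n = 17

First 16 bases: CCGACGGAAAAAGCGA → Tm = 50°C (< 53°C)
First 17 bases: CCGACGGAAAAAGCGAC → Tm = 54°C (≥ 53°C)
Since every base adds ≥2°C, Tm only increases with n, so the threshold is first crossed at n = 17.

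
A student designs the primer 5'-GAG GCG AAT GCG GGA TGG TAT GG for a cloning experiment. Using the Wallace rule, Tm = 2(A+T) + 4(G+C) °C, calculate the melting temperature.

Counting bases: C=2, T=4, G=12, A=5
So N_AT = 9 and N_GC = 14.
Tm = 2(9) + 4(14) = 18 + 56 = 74°C

74°C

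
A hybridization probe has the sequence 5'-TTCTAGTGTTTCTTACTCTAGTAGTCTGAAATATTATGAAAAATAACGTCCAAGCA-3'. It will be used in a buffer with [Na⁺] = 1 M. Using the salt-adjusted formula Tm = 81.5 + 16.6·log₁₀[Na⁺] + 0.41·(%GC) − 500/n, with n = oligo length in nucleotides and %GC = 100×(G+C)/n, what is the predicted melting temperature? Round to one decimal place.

85.0°C

Length n = 56. Scanning the sequence gives T=20, A=19, G=8, C=9.
G+C = 17, so %GC = 17/56 × 100 = 30.357%
Salt term: 16.6 × (0) = 0
GC term: 0.41 × 30.357 = 12.446; length term: −500/56 = −8.929
Tm = 81.5 + (0) + 12.446 − 8.929 = 85.017 → 85.0°C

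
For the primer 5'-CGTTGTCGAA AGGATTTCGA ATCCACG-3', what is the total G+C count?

13

Scanning the sequence gives G=7, A=7, C=6, T=7.
Total G or C: 7 + 6 = 13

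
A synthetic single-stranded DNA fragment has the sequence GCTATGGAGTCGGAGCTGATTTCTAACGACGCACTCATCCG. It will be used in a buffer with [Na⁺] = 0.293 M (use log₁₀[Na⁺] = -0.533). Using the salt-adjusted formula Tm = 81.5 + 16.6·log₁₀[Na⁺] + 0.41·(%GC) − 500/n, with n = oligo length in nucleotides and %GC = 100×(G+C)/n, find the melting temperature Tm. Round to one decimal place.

Length n = 41. Base counts: T=10, C=11, G=11, A=9
G+C = 22, so %GC = 22/41 × 100 = 53.659%
Salt term: 16.6 × (-0.533) = -8.848
GC term: 0.41 × 53.659 = 22; length term: −500/41 = −12.195
Tm = 81.5 + (-8.848) + 22 − 12.195 = 82.457 → 82.5°C

82.5°C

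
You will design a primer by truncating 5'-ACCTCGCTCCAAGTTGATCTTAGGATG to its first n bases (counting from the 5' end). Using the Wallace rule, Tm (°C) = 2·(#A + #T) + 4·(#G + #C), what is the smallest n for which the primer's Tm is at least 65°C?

First 22 bases: ACCTCGCTCCAAGTTGATCTTA → Tm = 64°C (< 65°C)
First 23 bases: ACCTCGCTCCAAGTTGATCTTAG → Tm = 68°C (≥ 65°C)
Since every base adds ≥2°C, Tm only increases with n, so the threshold is first crossed at n = 23.

n = 23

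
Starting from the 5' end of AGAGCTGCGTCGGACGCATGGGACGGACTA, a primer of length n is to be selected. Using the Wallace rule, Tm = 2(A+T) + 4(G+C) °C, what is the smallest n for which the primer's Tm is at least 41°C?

First 12 bases: AGAGCTGCGTCG → Tm = 40°C (< 41°C)
First 13 bases: AGAGCTGCGTCGG → Tm = 44°C (≥ 41°C)
Since every base adds ≥2°C, Tm only increases with n, so the threshold is first crossed at n = 13.

n = 13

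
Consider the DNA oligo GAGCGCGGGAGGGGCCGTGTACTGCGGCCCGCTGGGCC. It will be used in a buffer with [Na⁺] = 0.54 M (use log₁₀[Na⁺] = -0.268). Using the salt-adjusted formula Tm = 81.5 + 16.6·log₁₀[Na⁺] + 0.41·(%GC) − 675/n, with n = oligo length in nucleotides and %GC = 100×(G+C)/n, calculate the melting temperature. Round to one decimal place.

92.7°C

Length n = 38. Scanning the sequence gives G=19, C=12, A=3, T=4.
G+C = 31, so %GC = 31/38 × 100 = 81.579%
Salt term: 16.6 × (-0.268) = -4.449
GC term: 0.41 × 81.579 = 33.447; length term: −675/38 = −17.763
Tm = 81.5 + (-4.449) + 33.447 − 17.763 = 92.735 → 92.7°C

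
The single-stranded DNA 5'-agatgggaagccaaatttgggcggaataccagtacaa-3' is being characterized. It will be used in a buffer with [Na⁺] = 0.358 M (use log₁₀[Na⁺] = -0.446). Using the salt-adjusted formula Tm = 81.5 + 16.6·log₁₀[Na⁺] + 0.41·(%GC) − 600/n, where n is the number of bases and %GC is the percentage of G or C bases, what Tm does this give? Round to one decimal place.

Length n = 37. Scanning the sequence gives G=11, T=6, C=6, A=14.
G+C = 17, so %GC = 17/37 × 100 = 45.946%
Salt term: 16.6 × (-0.446) = -7.404
GC term: 0.41 × 45.946 = 18.838; length term: −600/37 = −16.216
Tm = 81.5 + (-7.404) + 18.838 − 16.216 = 76.718 → 76.7°C

76.7°C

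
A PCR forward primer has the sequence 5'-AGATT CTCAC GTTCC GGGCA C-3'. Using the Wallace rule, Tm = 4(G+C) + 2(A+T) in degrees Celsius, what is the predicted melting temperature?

66°C

Scanning the sequence gives C=7, G=5, A=4, T=5.
A+T = 9, G+C = 12
Tm = 4·12 + 2·9 = 48 + 18 = 66°C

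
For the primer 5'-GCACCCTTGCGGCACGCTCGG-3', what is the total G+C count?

16

A=2, T=3, G=7, C=9
G+C = 7 + 9 = 16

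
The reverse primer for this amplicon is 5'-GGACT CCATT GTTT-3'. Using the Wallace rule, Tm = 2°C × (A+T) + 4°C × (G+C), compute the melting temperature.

Base counts: A=2, C=3, T=6, G=3
AT pairs contribute 8, GC pairs contribute 6.
Tm = 2(8) + 4(6) = 16 + 24 = 40°C

40°C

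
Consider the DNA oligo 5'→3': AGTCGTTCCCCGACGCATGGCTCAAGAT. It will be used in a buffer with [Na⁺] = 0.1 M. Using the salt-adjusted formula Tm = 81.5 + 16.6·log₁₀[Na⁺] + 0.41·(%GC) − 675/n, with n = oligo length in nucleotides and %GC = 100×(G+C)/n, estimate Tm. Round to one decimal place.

64.2°C

Length n = 28. T=6, C=9, G=7, A=6
G+C = 16, so %GC = 16/28 × 100 = 57.143%
Salt term: 16.6 × (-1) = -16.6
GC term: 0.41 × 57.143 = 23.429; length term: −675/28 = −24.107
Tm = 81.5 + (-16.6) + 23.429 − 24.107 = 64.222 → 64.2°C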